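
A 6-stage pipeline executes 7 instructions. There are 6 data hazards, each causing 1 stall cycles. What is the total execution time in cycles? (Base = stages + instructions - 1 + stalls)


Base cycles = 6 + 7 - 1 = 12
Total stalls = 6 * 1 = 6
Total = 12 + 6 = 18

18


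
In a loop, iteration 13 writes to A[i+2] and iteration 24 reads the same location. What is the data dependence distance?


Distance = read iteration - write iteration
= 24 - 13 = 11

11


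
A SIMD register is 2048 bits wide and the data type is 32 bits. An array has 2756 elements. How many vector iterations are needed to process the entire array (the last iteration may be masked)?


Width = 2048 / 32 = 64 elements per vector op
Iterations = ceil(2756 / 64) = 44

44


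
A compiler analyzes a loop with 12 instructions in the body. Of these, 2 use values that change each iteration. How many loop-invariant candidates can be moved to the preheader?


Invariant candidates = total - loop-dependent
= 12 - 2 = 10

10


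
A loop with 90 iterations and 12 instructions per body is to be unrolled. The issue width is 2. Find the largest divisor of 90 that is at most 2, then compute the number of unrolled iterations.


Largest divisor of 90 <= 2 is 2
New iterations = 90 / 2 = 45

45


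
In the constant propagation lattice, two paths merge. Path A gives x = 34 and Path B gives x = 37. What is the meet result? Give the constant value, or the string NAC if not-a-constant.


Meet operation: if both paths give the same constant, result is that constant; if they differ, result is NAC (not-a-constant).
Path A: 34, Path B: 37 -> differ
Result: not-a-constant -> NAC

NAC


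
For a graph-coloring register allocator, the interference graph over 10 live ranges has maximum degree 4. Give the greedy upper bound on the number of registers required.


Greedy coloring never needs more than (max_degree + 1) colors: when coloring a vertex, at most max_degree neighbors are already colored.
Upper bound = 4 + 1 = 5

5


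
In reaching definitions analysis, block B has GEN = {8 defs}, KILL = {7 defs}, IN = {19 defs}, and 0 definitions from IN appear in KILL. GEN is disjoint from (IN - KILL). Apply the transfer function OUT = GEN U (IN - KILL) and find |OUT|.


IN - KILL: 19 - 0 = 19 surviving definitions
OUT = GEN + surviving = 8 + 19 = 27

27


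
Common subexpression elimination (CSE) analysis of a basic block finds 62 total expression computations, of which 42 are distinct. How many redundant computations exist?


CSE count = total expressions - unique expressions
= 62 - 42 = 20

20


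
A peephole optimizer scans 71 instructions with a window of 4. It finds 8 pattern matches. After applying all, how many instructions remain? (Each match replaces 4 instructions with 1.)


Each match removes 3 instructions.
Total removed = 8 * 3 = 24
Remaining = 71 - 24 = 47

47


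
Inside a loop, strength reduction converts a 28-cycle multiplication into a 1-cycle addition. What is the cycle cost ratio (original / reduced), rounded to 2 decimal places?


Ratio = mult_cost / add_cost = 28 / 1 = 28.0

28.0


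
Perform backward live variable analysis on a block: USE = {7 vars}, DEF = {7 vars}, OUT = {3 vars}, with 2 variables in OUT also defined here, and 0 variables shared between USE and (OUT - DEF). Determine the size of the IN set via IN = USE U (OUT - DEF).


OUT - DEF: 3 - 2 = 1
|IN| = |USE| + |OUT - DEF| - |USE ∩ (OUT - DEF)| = 7 + 1 - 0 = 8

8


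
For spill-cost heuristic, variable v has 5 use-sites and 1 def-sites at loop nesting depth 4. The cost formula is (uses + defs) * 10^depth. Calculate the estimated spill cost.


uses + defs = 5 + 1 = 6
10^4 = 10000
Spill cost = 6 * 10000 = 60000

60000


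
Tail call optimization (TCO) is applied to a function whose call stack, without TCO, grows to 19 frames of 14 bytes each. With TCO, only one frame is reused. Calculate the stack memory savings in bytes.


Without TCO: 19 * 14 = 266 bytes
With TCO: reuse 1 frame = 14 bytes
Savings = 266 - 14 = 252

252


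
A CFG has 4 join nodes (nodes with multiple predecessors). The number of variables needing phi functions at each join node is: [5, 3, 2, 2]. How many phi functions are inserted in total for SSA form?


Total phi functions = sum of phi functions at each join node
= 5 + 3 + 2 + 2 = 12

12


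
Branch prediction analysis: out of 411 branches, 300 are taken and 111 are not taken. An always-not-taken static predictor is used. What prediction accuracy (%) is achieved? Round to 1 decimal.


Predictor: always-not-taken
Correct predictions = 111
Accuracy = 111 / 411 * 100 = 27.0%

27.0


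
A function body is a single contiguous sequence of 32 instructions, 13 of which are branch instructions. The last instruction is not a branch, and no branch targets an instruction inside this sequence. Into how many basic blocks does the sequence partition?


With no in-sequence branch targets, the leaders are the first instruction plus the instruction after each branch.
Number of basic blocks = branches + 1
= 13 + 1 = 14

14


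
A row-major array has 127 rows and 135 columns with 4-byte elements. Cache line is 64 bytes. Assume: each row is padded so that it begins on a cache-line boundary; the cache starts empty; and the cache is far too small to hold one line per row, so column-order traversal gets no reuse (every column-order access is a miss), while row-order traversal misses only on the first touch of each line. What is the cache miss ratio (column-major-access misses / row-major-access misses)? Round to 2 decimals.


Each row occupies 135 * 4 = 540 bytes and starts on a line boundary, so it spans ceil(540 / 64) = 9 cache lines.
Row-major traversal misses (one per line touched): 127 * ceil(135 * 4 / 64) = 1143
Column-major traversal misses (no reuse, every access misses): 127 * 135 = 17145
Ratio = 17145 / 1143 = 15.0

15.0


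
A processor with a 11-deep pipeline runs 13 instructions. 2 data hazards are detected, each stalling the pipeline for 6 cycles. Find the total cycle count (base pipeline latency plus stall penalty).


Base cycles = 11 + 13 - 1 = 23
Total stalls = 2 * 6 = 12
Total = 23 + 12 = 35

35


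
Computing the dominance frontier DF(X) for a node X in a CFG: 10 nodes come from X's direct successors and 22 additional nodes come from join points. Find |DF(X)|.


DF(X) = direct successor contributions + join point contributions
= 10 + 22 = 32

32


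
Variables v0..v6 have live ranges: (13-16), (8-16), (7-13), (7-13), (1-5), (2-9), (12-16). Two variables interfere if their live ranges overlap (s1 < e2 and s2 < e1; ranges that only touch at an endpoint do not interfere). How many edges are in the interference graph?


Check all pairs for overlapping intervals.
Two intervals (s1,e1) and (s2,e2) overlap if s1 < e2 and s2 < e1.
v0 (13-16) vs v1..v6: overlaps v1, v6 -> 2
v1 (8-16) vs v2..v6: overlaps v2, v3, v5, v6 -> 4
v2 (7-13) vs v3..v6: overlaps v3, v5, v6 -> 3
v3 (7-13) vs v4..v6: overlaps v5, v6 -> 2
v4 (1-5) vs v5..v6: overlaps v5 -> 1
v5 (2-9) vs v6: overlaps none -> 0
Total overlapping pairs = 2 + 4 + 3 + 2 + 1 + 0 = 12

12


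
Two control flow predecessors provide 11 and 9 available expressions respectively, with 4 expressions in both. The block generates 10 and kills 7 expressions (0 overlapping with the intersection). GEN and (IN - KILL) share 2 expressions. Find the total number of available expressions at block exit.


IN = intersection of predecessors = 4
IN - KILL = 4 - 0 = 4
|OUT| = |GEN| + |IN - KILL| - |GEN ∩ (IN - KILL)| = 10 + 4 - 2 = 12

12


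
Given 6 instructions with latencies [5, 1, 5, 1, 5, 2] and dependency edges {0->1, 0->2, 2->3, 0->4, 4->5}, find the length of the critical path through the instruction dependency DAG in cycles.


Compute longest path through dependency graph: dist(Ik) = max over predecessors of dist + latency(Ik).
dist(I0) = latency 5 = 5
dist(I1) = dist(I0) + 1 = 5 + 1 = 6
dist(I2) = dist(I0) + 5 = 5 + 5 = 10
dist(I3) = dist(I2) + 1 = 10 + 1 = 11
dist(I4) = dist(I0) + 5 = 5 + 5 = 10
dist(I5) = dist(I4) + 2 = 10 + 2 = 12
Critical path = max dist = 12

12


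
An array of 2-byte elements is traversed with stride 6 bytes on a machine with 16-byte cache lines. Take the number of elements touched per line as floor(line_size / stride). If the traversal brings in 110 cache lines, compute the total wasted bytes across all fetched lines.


Elements per line = floor(16 / 6) = 2
Bytes used per line = 2 * 2 = 4
Wasted per line = 16 - 4 = 12
Total wasted = 12 * 110 = 1320

1320


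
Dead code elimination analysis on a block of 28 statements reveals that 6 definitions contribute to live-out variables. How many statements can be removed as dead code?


Dead code = total statements - live definitions
= 28 - 6 = 22

22


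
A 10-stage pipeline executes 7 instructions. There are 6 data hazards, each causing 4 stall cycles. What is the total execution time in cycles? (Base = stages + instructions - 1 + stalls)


Base cycles = 10 + 7 - 1 = 16
Total stalls = 6 * 4 = 24
Total = 16 + 24 = 40

40


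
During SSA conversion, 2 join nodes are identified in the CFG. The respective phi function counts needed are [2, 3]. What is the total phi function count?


Total phi functions = sum of phi functions at each join node
= 2 + 3 = 5

5


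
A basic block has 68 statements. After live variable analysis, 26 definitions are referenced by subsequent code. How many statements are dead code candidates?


Dead code = total statements - live definitions
= 68 - 26 = 42

42


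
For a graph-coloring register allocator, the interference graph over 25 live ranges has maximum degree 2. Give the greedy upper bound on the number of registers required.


Greedy coloring never needs more than (max_degree + 1) colors: when coloring a vertex, at most max_degree neighbors are already colored.
Upper bound = 2 + 1 = 3

3


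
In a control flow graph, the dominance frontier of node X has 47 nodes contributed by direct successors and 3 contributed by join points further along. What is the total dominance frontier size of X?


DF(X) = direct successor contributions + join point contributions
= 47 + 3 = 50

50


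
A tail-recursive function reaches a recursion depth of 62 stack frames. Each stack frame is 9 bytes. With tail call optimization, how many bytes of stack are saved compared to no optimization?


Without TCO: 62 * 9 = 558 bytes
With TCO: reuse 1 frame = 9 bytes
Savings = 558 - 9 = 549

549


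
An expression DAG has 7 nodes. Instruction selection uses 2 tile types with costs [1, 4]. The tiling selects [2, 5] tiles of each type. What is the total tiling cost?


Total cost = sum(count_i * cost_i)
= 2*1 + 5*4
= 22

22


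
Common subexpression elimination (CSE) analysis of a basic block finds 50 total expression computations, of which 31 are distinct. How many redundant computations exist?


CSE count = total expressions - unique expressions
= 50 - 31 = 19

19


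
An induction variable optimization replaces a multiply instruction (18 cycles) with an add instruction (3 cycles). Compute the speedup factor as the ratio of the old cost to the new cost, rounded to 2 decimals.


Ratio = mult_cost / add_cost = 18 / 3 = 6.0

6.0


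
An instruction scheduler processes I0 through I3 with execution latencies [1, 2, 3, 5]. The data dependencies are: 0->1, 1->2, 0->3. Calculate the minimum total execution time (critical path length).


Compute longest path through dependency graph: dist(Ik) = max over predecessors of dist + latency(Ik).
dist(I0) = latency 1 = 1
dist(I1) = dist(I0) + 2 = 1 + 2 = 3
dist(I2) = dist(I1) + 3 = 3 + 3 = 6
dist(I3) = dist(I0) + 5 = 1 + 5 = 6
Critical path = max dist = 6

6


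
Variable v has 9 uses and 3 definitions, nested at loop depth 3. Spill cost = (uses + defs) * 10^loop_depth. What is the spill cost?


uses + defs = 9 + 3 = 12
10^3 = 1000
Spill cost = 12 * 1000 = 12000

12000


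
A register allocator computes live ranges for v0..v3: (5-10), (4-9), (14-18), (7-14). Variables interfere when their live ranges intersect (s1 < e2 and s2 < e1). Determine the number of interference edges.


Check all pairs for overlapping intervals.
Two intervals (s1,e1) and (s2,e2) overlap if s1 < e2 and s2 < e1.
v0 (5-10) vs v1..v3: overlaps v1, v3 -> 2
v1 (4-9) vs v2..v3: overlaps v3 -> 1
v2 (14-18) vs v3: overlaps none -> 0
Total overlapping pairs = 2 + 1 + 0 = 3

3


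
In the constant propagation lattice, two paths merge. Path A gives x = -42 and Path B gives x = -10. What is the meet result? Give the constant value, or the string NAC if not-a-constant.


Meet operation: if both paths give the same constant, result is that constant; if they differ, result is NAC (not-a-constant).
Path A: -42, Path B: -10 -> differ
Result: not-a-constant -> NAC

NAC


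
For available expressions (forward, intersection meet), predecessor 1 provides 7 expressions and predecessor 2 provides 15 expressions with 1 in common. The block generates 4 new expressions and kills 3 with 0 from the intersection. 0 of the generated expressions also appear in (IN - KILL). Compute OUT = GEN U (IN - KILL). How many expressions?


IN = intersection of predecessors = 1
IN - KILL = 1 - 0 = 1
|OUT| = |GEN| + |IN - KILL| - |GEN ∩ (IN - KILL)| = 4 + 1 - 0 = 5

5


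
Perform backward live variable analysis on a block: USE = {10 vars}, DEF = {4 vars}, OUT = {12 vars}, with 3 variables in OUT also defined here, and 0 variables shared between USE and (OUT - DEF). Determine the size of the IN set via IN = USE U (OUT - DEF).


OUT - DEF: 12 - 3 = 9
|IN| = |USE| + |OUT - DEF| - |USE ∩ (OUT - DEF)| = 10 + 9 - 0 = 19

19


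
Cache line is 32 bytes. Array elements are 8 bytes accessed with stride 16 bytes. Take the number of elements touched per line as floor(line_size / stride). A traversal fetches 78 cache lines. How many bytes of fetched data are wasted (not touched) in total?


Elements per line = floor(32 / 16) = 2
Bytes used per line = 2 * 8 = 16
Wasted per line = 32 - 16 = 16
Total wasted = 16 * 78 = 1248

1248


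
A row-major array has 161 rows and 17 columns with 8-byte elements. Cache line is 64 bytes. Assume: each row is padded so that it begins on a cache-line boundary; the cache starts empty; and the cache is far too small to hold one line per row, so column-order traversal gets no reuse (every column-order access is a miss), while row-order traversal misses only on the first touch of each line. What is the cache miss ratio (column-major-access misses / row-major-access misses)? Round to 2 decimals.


Each row occupies 17 * 8 = 136 bytes and starts on a line boundary, so it spans ceil(136 / 64) = 3 cache lines.
Row-major traversal misses (one per line touched): 161 * ceil(17 * 8 / 64) = 483
Column-major traversal misses (no reuse, every access misses): 161 * 17 = 2737
Ratio = 2737 / 483 = 5.67

5.67


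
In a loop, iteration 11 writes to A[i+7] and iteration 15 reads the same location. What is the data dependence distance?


Distance = read iteration - write iteration
= 15 - 11 = 4

4


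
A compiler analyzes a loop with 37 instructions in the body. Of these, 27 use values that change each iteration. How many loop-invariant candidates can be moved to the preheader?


Invariant candidates = total - loop-dependent
= 37 - 27 = 10

10


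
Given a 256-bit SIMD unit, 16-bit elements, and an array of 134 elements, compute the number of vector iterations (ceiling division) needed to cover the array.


Width = 256 / 16 = 16 elements per vector op
Iterations = ceil(134 / 16) = 9

9


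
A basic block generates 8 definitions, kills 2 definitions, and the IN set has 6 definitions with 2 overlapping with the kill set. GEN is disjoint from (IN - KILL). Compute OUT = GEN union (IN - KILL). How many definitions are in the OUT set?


IN - KILL: 6 - 2 = 4 surviving definitions
OUT = GEN + surviving = 8 + 4 = 12

12


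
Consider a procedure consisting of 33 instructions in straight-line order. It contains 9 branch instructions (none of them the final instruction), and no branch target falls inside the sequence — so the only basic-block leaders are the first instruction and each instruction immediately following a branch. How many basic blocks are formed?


With no in-sequence branch targets, the leaders are the first instruction plus the instruction after each branch.
Number of basic blocks = branches + 1
= 9 + 1 = 10

10


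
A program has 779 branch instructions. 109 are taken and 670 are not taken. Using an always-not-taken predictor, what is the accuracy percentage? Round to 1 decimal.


Predictor: always-not-taken
Correct predictions = 670
Accuracy = 670 / 779 * 100 = 86.0%

86.0


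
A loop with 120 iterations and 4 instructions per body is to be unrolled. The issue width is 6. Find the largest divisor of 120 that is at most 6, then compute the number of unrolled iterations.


Largest divisor of 120 <= 6 is 6
New iterations = 120 / 6 = 20

20


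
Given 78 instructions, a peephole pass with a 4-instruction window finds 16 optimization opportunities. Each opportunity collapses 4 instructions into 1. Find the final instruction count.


Each match removes 3 instructions.
Total removed = 16 * 3 = 48
Remaining = 78 - 48 = 30

30


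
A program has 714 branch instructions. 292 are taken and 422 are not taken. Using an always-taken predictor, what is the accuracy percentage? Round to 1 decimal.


Predictor: always-taken
Correct predictions = 292
Accuracy = 292 / 714 * 100 = 40.9%

40.9


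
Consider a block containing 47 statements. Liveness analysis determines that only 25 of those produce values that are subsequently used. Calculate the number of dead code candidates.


Dead code = total statements - live definitions
= 47 - 25 = 22

22


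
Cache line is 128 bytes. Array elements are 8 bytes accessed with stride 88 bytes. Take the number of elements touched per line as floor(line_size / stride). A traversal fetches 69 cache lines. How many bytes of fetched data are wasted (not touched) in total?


Elements per line = floor(128 / 88) = 1
Bytes used per line = 1 * 8 = 8
Wasted per line = 128 - 8 = 120
Total wasted = 120 * 69 = 8280

8280


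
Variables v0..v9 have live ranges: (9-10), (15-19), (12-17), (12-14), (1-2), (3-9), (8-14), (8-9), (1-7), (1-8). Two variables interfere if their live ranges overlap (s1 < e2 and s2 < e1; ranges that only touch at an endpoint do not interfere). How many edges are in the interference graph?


Check all pairs for overlapping intervals.
Two intervals (s1,e1) and (s2,e2) overlap if s1 < e2 and s2 < e1.
v0 (9-10) vs v1..v9: overlaps v6 -> 1
v1 (15-19) vs v2..v9: overlaps v2 -> 1
v2 (12-17) vs v3..v9: overlaps v3, v6 -> 2
v3 (12-14) vs v4..v9: overlaps v6 -> 1
v4 (1-2) vs v5..v9: overlaps v8, v9 -> 2
v5 (3-9) vs v6..v9: overlaps v6, v7, v8, v9 -> 4
v6 (8-14) vs v7..v9: overlaps v7 -> 1
v7 (8-9) vs v8..v9: overlaps none -> 0
v8 (1-7) vs v9: overlaps v9 -> 1
Total overlapping pairs = 1 + 1 + 2 + 1 + 2 + 4 + 1 + 0 + 1 = 13

13


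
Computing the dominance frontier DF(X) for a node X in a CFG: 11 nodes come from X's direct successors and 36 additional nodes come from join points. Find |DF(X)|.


DF(X) = direct successor contributions + join point contributions
= 11 + 36 = 47

47


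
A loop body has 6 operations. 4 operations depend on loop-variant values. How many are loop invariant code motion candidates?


Invariant candidates = total - loop-dependent
= 6 - 4 = 2

2


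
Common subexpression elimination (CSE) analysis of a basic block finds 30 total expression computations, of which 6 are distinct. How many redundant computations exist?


CSE count = total expressions - unique expressions
= 30 - 6 = 24

24


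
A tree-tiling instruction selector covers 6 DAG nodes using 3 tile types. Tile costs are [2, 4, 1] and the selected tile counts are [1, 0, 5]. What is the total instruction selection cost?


Total cost = sum(count_i * cost_i)
= 1*2 + 0*4 + 5*1
= 7

7


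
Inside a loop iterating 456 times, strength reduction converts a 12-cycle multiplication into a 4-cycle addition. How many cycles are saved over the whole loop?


Per-iteration saving = 12 - 4 = 8
Total saved = 456 * 8 = 3648

3648


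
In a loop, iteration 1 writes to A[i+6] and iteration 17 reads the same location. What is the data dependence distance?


Distance = read iteration - write iteration
= 17 - 1 = 16

16


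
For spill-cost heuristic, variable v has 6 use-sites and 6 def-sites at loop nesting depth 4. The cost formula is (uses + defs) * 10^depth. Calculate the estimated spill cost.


uses + defs = 6 + 6 = 12
10^4 = 10000
Spill cost = 12 * 10000 = 120000

120000


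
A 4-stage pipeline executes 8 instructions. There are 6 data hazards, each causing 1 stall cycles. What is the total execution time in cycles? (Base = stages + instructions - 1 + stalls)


Base cycles = 4 + 8 - 1 = 11
Total stalls = 6 * 1 = 6
Total = 11 + 6 = 17

17


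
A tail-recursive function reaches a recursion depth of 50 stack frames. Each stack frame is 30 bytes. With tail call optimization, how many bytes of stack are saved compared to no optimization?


Without TCO: 50 * 30 = 1500 bytes
With TCO: reuse 1 frame = 30 bytes
Savings = 1500 - 30 = 1470

1470


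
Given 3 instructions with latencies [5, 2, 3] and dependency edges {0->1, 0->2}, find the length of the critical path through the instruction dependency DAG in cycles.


Compute longest path through dependency graph: dist(Ik) = max over predecessors of dist + latency(Ik).
dist(I0) = latency 5 = 5
dist(I1) = dist(I0) + 2 = 5 + 2 = 7
dist(I2) = dist(I0) + 3 = 5 + 3 = 8
Critical path = max dist = 8

8


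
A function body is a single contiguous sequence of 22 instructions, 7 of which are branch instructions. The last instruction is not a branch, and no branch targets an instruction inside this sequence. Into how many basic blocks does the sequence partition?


With no in-sequence branch targets, the leaders are the first instruction plus the instruction after each branch.
Number of basic blocks = branches + 1
= 7 + 1 = 8

8


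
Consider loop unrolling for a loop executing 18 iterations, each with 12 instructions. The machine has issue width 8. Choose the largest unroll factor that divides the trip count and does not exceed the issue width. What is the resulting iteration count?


Largest divisor of 18 <= 8 is 6
New iterations = 18 / 6 = 3

3


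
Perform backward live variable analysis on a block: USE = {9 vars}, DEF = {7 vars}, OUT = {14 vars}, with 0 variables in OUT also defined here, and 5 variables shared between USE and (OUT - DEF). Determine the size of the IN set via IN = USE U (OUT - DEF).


OUT - DEF: 14 - 0 = 14
|IN| = |USE| + |OUT - DEF| - |USE ∩ (OUT - DEF)| = 9 + 14 - 5 = 18

18


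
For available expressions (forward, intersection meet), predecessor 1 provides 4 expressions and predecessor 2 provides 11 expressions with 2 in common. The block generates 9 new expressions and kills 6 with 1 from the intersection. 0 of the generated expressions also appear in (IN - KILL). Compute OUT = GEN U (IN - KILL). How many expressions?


IN = intersection of predecessors = 2
IN - KILL = 2 - 1 = 1
|OUT| = |GEN| + |IN - KILL| - |GEN ∩ (IN - KILL)| = 9 + 1 - 0 = 10

10


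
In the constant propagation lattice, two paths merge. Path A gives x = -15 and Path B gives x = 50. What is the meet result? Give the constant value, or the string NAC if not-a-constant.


Meet operation: if both paths give the same constant, result is that constant; if they differ, result is NAC (not-a-constant).
Path A: -15, Path B: 50 -> differ
Result: not-a-constant -> NAC

NAC


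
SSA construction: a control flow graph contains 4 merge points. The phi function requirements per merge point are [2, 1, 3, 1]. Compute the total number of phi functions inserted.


Total phi functions = sum of phi functions at each join node
= 2 + 1 + 3 + 1 = 7

7


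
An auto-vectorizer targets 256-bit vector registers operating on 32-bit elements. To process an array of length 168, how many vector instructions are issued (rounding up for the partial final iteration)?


Width = 256 / 32 = 8 elements per vector op
Iterations = ceil(168 / 8) = 21

21


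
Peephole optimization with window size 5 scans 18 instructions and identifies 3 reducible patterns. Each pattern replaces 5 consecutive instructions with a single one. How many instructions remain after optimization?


Each match removes 4 instructions.
Total removed = 3 * 4 = 12
Remaining = 18 - 12 = 6

6


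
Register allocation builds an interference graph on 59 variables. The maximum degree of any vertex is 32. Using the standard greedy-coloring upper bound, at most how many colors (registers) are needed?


Greedy coloring never needs more than (max_degree + 1) colors: when coloring a vertex, at most max_degree neighbors are already colored.
Upper bound = 32 + 1 = 33

33


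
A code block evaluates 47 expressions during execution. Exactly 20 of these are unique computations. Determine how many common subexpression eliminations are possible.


CSE count = total expressions - unique expressions
= 47 - 20 = 27

27


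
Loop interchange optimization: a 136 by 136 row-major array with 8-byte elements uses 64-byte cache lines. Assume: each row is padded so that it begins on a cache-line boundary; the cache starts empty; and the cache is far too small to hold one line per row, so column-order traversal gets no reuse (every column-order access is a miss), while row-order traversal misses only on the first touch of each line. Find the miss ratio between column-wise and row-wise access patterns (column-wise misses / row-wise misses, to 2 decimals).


Each row occupies 136 * 8 = 1088 bytes and starts on a line boundary, so it spans ceil(1088 / 64) = 17 cache lines.
Row-major traversal misses (one per line touched): 136 * ceil(136 * 8 / 64) = 2312
Column-major traversal misses (no reuse, every access misses): 136 * 136 = 18496
Ratio = 18496 / 2312 = 8.0

8.0


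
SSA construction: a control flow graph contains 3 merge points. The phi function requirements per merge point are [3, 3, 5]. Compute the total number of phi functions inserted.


Total phi functions = sum of phi functions at each join node
= 3 + 3 + 5 = 11

11


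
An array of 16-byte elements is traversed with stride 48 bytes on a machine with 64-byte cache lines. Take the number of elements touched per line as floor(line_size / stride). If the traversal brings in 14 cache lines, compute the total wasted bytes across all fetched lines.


Elements per line = floor(64 / 48) = 1
Bytes used per line = 1 * 16 = 16
Wasted per line = 64 - 16 = 48
Total wasted = 48 * 14 = 672

672


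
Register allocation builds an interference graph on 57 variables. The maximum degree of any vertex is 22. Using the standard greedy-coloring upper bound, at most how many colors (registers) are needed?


Greedy coloring never needs more than (max_degree + 1) colors: when coloring a vertex, at most max_degree neighbors are already colored.
Upper bound = 22 + 1 = 23

23


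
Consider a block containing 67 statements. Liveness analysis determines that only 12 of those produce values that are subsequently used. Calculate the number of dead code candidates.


Dead code = total statements - live definitions
= 67 - 12 = 55

55


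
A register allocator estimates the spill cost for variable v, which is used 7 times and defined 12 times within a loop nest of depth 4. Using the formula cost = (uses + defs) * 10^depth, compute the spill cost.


uses + defs = 7 + 12 = 19
10^4 = 10000
Spill cost = 19 * 10000 = 190000

190000


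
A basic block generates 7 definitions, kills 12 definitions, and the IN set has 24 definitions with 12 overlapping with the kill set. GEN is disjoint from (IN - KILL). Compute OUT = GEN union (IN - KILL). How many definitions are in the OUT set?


IN - KILL: 24 - 12 = 12 surviving definitions
OUT = GEN + surviving = 7 + 12 = 19

19


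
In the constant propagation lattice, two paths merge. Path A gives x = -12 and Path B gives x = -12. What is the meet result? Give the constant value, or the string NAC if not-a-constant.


Meet operation: if both paths give the same constant, result is that constant; if they differ, result is NAC (not-a-constant).
Path A: -12, Path B: -12 -> equal
Result: constant -> -12

-12


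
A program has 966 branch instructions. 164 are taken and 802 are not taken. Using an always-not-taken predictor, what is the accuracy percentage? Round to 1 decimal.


Predictor: always-not-taken
Correct predictions = 802
Accuracy = 802 / 966 * 100 = 83.0%

83.0


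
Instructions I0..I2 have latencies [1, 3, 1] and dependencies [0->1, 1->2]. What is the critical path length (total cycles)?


Compute longest path through dependency graph: dist(Ik) = max over predecessors of dist + latency(Ik).
dist(I0) = latency 1 = 1
dist(I1) = dist(I0) + 3 = 1 + 3 = 4
dist(I2) = dist(I1) + 1 = 4 + 1 = 5
Critical path = max dist = 5

5


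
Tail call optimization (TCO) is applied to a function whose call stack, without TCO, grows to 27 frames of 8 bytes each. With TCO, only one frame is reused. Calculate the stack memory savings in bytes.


Without TCO: 27 * 8 = 216 bytes
With TCO: reuse 1 frame = 8 bytes
Savings = 216 - 8 = 208

208


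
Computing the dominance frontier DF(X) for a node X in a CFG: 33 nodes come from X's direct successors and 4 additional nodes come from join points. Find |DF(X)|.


DF(X) = direct successor contributions + join point contributions
= 33 + 4 = 37

37


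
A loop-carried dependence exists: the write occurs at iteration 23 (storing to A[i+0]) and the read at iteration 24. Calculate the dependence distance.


Distance = read iteration - write iteration
= 24 - 23 = 1

1


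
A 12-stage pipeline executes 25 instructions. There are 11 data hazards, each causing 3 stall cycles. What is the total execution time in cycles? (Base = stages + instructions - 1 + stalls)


Base cycles = 12 + 25 - 1 = 36
Total stalls = 11 * 3 = 33
Total = 36 + 33 = 69

69


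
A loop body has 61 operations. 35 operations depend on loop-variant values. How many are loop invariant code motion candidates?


Invariant candidates = total - loop-dependent
= 61 - 35 = 26

26


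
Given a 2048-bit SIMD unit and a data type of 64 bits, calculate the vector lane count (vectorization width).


Width = SIMD bits / data type bits
= 2048 / 64 = 32

32


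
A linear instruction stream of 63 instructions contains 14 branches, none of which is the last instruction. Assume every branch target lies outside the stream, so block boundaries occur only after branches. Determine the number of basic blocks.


With no in-sequence branch targets, the leaders are the first instruction plus the instruction after each branch.
Number of basic blocks = branches + 1
= 14 + 1 = 15

15


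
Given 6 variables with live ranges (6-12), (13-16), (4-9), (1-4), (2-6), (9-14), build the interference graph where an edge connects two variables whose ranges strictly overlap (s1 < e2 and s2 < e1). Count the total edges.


Check all pairs for overlapping intervals.
Two intervals (s1,e1) and (s2,e2) overlap if s1 < e2 and s2 < e1.
v0 (6-12) vs v1..v5: overlaps v2, v5 -> 2
v1 (13-16) vs v2..v5: overlaps v5 -> 1
v2 (4-9) vs v3..v5: overlaps v4 -> 1
v3 (1-4) vs v4..v5: overlaps v4 -> 1
v4 (2-6) vs v5: overlaps none -> 0
Total overlapping pairs = 2 + 1 + 1 + 1 + 0 = 5

5


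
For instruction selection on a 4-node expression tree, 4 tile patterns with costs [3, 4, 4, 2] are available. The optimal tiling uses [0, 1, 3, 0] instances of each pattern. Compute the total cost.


Total cost = sum(count_i * cost_i)
= 0*3 + 1*4 + 3*4 + 0*2
= 16

16


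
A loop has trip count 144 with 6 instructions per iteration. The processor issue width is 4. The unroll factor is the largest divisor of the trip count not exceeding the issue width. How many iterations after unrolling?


Largest divisor of 144 <= 4 is 4
New iterations = 144 / 4 = 36

36


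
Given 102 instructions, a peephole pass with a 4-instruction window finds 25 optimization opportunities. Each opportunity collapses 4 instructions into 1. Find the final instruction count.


Each match removes 3 instructions.
Total removed = 25 * 3 = 75
Remaining = 102 - 75 = 27

27


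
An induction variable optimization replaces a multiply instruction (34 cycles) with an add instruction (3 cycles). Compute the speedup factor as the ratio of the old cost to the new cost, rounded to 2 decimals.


Ratio = mult_cost / add_cost = 34 / 3 = 11.33

11.33


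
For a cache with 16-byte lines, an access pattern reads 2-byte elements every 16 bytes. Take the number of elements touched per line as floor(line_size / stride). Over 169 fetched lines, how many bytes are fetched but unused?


Elements per line = floor(16 / 16) = 1
Bytes used per line = 1 * 2 = 2
Wasted per line = 16 - 2 = 14
Total wasted = 14 * 169 = 2366

2366


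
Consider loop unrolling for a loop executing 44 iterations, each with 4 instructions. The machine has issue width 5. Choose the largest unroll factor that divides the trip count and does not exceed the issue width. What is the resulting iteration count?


Largest divisor of 44 <= 5 is 4
New iterations = 44 / 4 = 11

11


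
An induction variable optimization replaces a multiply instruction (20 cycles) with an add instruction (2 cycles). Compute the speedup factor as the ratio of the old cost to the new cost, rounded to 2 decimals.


Ratio = mult_cost / add_cost = 20 / 2 = 10.0

10.0


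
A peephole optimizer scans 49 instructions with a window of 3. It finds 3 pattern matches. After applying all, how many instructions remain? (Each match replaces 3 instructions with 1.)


Each match removes 2 instructions.
Total removed = 3 * 2 = 6
Remaining = 49 - 6 = 43

43


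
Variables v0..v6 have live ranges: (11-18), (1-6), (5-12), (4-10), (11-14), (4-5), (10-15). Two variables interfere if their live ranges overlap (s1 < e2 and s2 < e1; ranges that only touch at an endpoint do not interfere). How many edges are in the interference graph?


Check all pairs for overlapping intervals.
Two intervals (s1,e1) and (s2,e2) overlap if s1 < e2 and s2 < e1.
v0 (11-18) vs v1..v6: overlaps v2, v4, v6 -> 3
v1 (1-6) vs v2..v6: overlaps v2, v3, v5 -> 3
v2 (5-12) vs v3..v6: overlaps v3, v4, v6 -> 3
v3 (4-10) vs v4..v6: overlaps v5 -> 1
v4 (11-14) vs v5..v6: overlaps v6 -> 1
v5 (4-5) vs v6: overlaps none -> 0
Total overlapping pairs = 3 + 3 + 3 + 1 + 1 + 0 = 11

11


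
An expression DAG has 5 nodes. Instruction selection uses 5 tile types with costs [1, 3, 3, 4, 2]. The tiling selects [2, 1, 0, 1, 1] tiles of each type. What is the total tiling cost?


Total cost = sum(count_i * cost_i)
= 2*1 + 1*3 + 0*3 + 1*4 + 1*2
= 11

11


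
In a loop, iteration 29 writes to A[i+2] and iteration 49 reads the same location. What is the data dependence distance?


Distance = read iteration - write iteration
= 49 - 29 = 20

20


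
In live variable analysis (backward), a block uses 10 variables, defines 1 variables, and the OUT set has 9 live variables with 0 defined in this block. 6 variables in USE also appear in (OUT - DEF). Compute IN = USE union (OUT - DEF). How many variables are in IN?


OUT - DEF: 9 - 0 = 9
|IN| = |USE| + |OUT - DEF| - |USE ∩ (OUT - DEF)| = 10 + 9 - 6 = 13

13


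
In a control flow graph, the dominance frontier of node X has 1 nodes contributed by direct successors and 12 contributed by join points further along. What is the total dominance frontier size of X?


DF(X) = direct successor contributions + join point contributions
= 1 + 12 = 13

13


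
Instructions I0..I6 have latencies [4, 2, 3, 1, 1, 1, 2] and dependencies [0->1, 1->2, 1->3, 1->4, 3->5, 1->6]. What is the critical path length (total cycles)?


Compute longest path through dependency graph: dist(Ik) = max over predecessors of dist + latency(Ik).
dist(I0) = latency 4 = 4
dist(I1) = dist(I0) + 2 = 4 + 2 = 6
dist(I2) = dist(I1) + 3 = 6 + 3 = 9
dist(I3) = dist(I1) + 1 = 6 + 1 = 7
dist(I4) = dist(I1) + 1 = 6 + 1 = 7
dist(I5) = dist(I3) + 1 = 7 + 1 = 8
dist(I6) = dist(I1) + 2 = 6 + 2 = 8
Critical path = max dist = 9

9


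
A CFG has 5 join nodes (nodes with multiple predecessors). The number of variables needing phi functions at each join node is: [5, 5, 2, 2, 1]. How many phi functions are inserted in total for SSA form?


Total phi functions = sum of phi functions at each join node
= 5 + 5 + 2 + 2 + 1 = 15

15


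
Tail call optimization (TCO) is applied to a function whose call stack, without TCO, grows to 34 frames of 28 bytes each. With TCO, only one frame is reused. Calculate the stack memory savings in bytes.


Without TCO: 34 * 28 = 952 bytes
With TCO: reuse 1 frame = 28 bytes
Savings = 952 - 28 = 924

924


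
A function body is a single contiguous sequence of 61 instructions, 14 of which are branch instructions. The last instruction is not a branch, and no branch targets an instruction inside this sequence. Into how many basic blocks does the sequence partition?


With no in-sequence branch targets, the leaders are the first instruction plus the instruction after each branch.
Number of basic blocks = branches + 1
= 14 + 1 = 15

15


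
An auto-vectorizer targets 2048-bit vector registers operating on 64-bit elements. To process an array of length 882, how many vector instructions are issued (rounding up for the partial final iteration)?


Width = 2048 / 64 = 32 elements per vector op
Iterations = ceil(882 / 32) = 28

28


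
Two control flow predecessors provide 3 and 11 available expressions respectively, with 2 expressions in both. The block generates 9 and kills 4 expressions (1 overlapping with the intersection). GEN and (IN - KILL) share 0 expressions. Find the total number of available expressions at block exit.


IN = intersection of predecessors = 2
IN - KILL = 2 - 1 = 1
|OUT| = |GEN| + |IN - KILL| - |GEN ∩ (IN - KILL)| = 9 + 1 - 0 = 10

10


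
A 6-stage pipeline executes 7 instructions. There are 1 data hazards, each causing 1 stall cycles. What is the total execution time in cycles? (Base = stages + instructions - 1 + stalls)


Base cycles = 6 + 7 - 1 = 12
Total stalls = 1 * 1 = 1
Total = 12 + 1 = 13

13


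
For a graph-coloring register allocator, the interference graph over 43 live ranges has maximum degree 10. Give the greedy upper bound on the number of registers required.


Greedy coloring never needs more than (max_degree + 1) colors: when coloring a vertex, at most max_degree neighbors are already colored.
Upper bound = 10 + 1 = 11

11


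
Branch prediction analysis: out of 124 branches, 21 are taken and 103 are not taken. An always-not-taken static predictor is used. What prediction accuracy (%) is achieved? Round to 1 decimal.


Predictor: always-not-taken
Correct predictions = 103
Accuracy = 103 / 124 * 100 = 83.1%

83.1


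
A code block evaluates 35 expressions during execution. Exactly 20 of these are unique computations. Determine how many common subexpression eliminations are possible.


CSE count = total expressions - unique expressions
= 35 - 20 = 15

15


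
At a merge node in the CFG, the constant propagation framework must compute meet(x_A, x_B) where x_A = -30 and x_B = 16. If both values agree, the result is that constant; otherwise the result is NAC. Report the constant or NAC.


Meet operation: if both paths give the same constant, result is that constant; if they differ, result is NAC (not-a-constant).
Path A: -30, Path B: 16 -> differ
Result: not-a-constant -> NAC

NAC


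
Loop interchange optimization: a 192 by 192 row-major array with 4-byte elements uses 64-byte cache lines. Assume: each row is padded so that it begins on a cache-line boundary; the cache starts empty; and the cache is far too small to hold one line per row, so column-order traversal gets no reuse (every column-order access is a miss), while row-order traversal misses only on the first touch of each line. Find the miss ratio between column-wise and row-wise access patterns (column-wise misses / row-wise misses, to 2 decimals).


Each row occupies 192 * 4 = 768 bytes and starts on a line boundary, so it spans ceil(768 / 64) = 12 cache lines.
Row-major traversal misses (one per line touched): 192 * ceil(192 * 4 / 64) = 2304
Column-major traversal misses (no reuse, every access misses): 192 * 192 = 36864
Ratio = 36864 / 2304 = 16.0

16.0
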